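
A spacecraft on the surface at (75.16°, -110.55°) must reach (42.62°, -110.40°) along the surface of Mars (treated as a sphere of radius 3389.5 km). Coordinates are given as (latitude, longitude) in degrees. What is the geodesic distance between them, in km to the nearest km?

1925 km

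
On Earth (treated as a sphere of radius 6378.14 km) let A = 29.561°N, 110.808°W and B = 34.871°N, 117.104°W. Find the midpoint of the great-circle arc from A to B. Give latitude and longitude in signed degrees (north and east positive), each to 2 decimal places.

32.26°, -113.86°

Central angle δ = 0.1312 rad. Interpolating on the sphere with fraction f = 0.5:
P = [sin((1−f)δ)·A + sin(fδ)·B] / sin δ = 0.5011·A + 0.5011·B in Cartesian coordinates,
giving P = (-0.3421, -0.7734, 0.5337), i.e. latitude 32.26°, longitude -113.86°.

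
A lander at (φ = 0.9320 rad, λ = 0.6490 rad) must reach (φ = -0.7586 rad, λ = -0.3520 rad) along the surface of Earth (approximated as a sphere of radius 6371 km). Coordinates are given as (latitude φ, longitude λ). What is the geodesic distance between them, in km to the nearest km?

12075 km

In radians: φ₁ = 0.9320, φ₂ = -0.7586, Δλ = -57.353° = -1.0010 rad.
Haversine: a = sin²(Δφ/2) + cos φ₁ cos φ₂ sin²(Δλ/2) = 0.5598 + (0.5962)(0.7258)(0.2303) = 0.65941.
Central angle c = 2·arcsin(√a) = 1.89527 rad.
Distance = R·c = 6371 × 1.8953 ≈ 12075 km.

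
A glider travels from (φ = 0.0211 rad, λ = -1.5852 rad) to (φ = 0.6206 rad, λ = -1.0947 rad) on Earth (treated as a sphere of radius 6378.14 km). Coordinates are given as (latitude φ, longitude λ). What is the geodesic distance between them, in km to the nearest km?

4802 km

Let φ₁ = 0.0211 rad, φ₂ = 0.6206 rad, and Δλ = 0.4905 rad.
cos c = sin φ₁ sin φ₂ + cos φ₁ cos φ₂ cos Δλ = (0.0211)(0.5815) + (0.9998)(0.8135)(0.8821) = 0.72972,
so c = arccos(0.72972) = 0.75288 rad.
Distance = R·c = 6378.14 × 0.7529 ≈ 4802 km.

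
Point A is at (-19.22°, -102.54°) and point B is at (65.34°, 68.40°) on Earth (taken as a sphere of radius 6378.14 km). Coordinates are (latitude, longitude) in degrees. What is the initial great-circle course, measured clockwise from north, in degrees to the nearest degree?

5°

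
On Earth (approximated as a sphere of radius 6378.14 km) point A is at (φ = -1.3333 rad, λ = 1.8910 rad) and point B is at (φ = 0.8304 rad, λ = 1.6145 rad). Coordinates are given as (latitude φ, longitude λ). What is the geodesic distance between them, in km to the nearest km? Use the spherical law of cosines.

In radians: φ₁ = -1.3333, φ₂ = 0.8304, Δλ = -15.842° = -0.2765 rad.
cos c = sin φ₁ sin φ₂ + cos φ₁ cos φ₂ cos Δλ = (-0.9719)(0.7382) + (0.2353)(0.6746)(0.9620) = -0.56480,
so c = arccos(-0.56480) = 2.17099 rad.
Distance = R·c = 6378.14 × 2.1710 ≈ 13847 km.

13847 km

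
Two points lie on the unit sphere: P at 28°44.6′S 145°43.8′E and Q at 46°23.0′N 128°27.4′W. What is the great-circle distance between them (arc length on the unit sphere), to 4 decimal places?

1.8797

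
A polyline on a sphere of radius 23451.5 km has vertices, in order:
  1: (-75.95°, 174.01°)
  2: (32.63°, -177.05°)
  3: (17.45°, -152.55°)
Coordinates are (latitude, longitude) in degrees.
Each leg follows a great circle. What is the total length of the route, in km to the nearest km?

Leg 1→2: central angle 1.8977 rad, distance 44503.9 km.
Leg 2→3: central angle 0.4673 rad, distance 10959.8 km.
Total: 44503.9 + 10959.8 ≈ 55464 km.

55464 km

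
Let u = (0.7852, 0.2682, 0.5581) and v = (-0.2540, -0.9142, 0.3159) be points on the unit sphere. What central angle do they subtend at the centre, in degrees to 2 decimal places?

u·v = -0.2683; |u| = 1.0000, |v| = 1.0000.
cos θ = (u·v)/(|u||v|) = -0.2683, so θ = 105.56°.

105.56°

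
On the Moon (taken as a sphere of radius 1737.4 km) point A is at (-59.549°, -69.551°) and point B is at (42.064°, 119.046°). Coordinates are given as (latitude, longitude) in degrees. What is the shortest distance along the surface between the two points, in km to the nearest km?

Let φ₁ = -1.0393 rad, φ₂ = 0.7342 rad, and Δλ = -2.9915 rad.
cos c = sin φ₁ sin φ₂ + cos φ₁ cos φ₂ cos Δλ = (-0.8621)(0.6700) + (0.5068)(0.7424)(-0.9888) = -0.94957,
so c = arccos(-0.94957) = 2.82265 rad.
Distance = R·c = 1737.4 × 2.8227 ≈ 4904 km.

4904 km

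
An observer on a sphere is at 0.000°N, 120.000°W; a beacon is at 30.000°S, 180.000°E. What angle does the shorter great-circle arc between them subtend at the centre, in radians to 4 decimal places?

1.1230 rad

In radians: φ₁ = 0.0000, φ₂ = -0.5236, Δλ = -60.000° = -1.0472 rad.
Haversine: a = sin²(Δφ/2) + cos φ₁ cos φ₂ sin²(Δλ/2) = 0.0670 + (1.0000)(0.8660)(0.2500) = 0.28349.
Central angle c = 2·arcsin(√a) = 1.12296 rad.
So the angular separation is 1.1230 rad.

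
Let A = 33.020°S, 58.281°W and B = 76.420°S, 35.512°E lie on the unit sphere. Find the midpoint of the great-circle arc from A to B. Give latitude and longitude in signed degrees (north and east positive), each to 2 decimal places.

Central angle δ = 1.0278 rad. Interpolating on the sphere with fraction f = 0.5:
P = [sin((1−f)δ)·A + sin(fδ)·B] / sin δ = 0.5742·A + 0.5742·B in Cartesian coordinates,
giving P = (0.3629, -0.3312, -0.8710), i.e. latitude -60.57°, longitude -42.39°.

-60.57°, -42.39°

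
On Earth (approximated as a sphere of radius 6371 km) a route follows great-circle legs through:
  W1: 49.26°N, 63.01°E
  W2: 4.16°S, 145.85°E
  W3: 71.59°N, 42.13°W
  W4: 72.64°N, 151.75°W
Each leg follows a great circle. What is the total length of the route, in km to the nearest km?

25570 km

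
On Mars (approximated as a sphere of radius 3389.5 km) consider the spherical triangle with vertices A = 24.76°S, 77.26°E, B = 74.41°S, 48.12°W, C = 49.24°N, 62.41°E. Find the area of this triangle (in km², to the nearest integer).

10716089 km²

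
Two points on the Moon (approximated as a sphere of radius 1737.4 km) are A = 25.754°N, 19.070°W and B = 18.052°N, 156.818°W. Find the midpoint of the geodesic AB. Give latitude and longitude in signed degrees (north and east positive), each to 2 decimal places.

The central angle between A and B is δ = 2.0935 rad.
With f = 0.5, the slerp weights are sin((1−f)δ)/sin δ = 0.9992 and sin(fδ)/sin δ = 0.9992.
Weighted sum of the unit vectors: (0.9992)·(0.8512,-0.2943,0.4345) + (0.9992)·(-0.8740,-0.3743,0.3099) = (-0.0228, -0.6680, 0.7438).
Converting back: φ = atan2(z, √(x²+y²)) = 48.06°, λ = atan2(y, x) = -91.95°.

48.06°, -91.95°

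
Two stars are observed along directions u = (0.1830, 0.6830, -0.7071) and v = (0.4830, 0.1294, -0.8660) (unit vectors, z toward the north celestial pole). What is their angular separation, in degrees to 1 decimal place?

u·v = 0.7891; |u| = 1.0000, |v| = 1.0000.
cos θ = (u·v)/(|u||v|) = 0.7891, so θ = 37.9°.

37.9°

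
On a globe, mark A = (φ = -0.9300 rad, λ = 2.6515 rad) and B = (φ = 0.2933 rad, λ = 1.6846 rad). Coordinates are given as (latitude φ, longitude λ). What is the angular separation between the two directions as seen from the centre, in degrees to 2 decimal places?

In radians: φ₁ = -0.9300, φ₂ = 0.2933, Δλ = -55.399° = -0.9669 rad.
Haversine: a = sin²(Δφ/2) + cos φ₁ cos φ₂ sin²(Δλ/2) = 0.3297 + (0.5978)(0.9573)(0.2161) = 0.45339.
Central angle c = 2·arcsin(√a) = 1.47743 rad.
So the angular separation is 84.65°.

84.65°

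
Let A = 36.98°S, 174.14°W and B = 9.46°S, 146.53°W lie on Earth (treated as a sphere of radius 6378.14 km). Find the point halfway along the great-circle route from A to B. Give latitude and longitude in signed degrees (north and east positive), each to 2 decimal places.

Central angle δ = 0.6483 rad. Interpolating on the sphere with fraction f = 0.5:
P = [sin((1−f)δ)·A + sin(fδ)·B] / sin δ = 0.5275·A + 0.5275·B in Cartesian coordinates,
giving P = (-0.8532, -0.3300, -0.4040), i.e. latitude -23.83°, longitude -158.86°.

-23.83°, -158.86°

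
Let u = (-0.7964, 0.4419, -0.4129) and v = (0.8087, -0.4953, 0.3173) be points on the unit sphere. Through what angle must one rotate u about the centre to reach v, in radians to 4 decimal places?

3.0313 rad

u·v = -0.9939; |u| = 1.0000, |v| = 1.0000.
cos θ = (u·v)/(|u||v|) = -0.9939, so θ = 3.0313 rad.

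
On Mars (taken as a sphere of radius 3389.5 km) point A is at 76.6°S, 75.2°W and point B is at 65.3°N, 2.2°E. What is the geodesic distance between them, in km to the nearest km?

8851 km

Let φ₁ = -1.3369 rad, φ₂ = 1.1397 rad, and Δλ = 1.3509 rad.
cos c = sin φ₁ sin φ₂ + cos φ₁ cos φ₂ cos Δλ = (-0.9728)(0.9085) + (0.2317)(0.4179)(0.2181) = -0.86265,
so c = arccos(-0.86265) = 2.61128 rad.
Distance = R·c = 3389.5 × 2.6113 ≈ 8851 km.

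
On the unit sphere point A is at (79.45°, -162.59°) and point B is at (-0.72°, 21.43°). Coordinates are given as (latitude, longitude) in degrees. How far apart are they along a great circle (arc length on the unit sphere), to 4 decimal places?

In radians: φ₁ = 1.3867, φ₂ = -0.0126, Δλ = -175.980° = -3.0714 rad.
cos c = sin φ₁ sin φ₂ + cos φ₁ cos φ₂ cos Δλ = (0.9831)(-0.0126) + (0.1831)(0.9999)(-0.9975) = -0.19498,
so c = arccos(-0.19498) = 1.76704 rad.
On the unit sphere the arc length equals the central angle: 1.7670.

1.7670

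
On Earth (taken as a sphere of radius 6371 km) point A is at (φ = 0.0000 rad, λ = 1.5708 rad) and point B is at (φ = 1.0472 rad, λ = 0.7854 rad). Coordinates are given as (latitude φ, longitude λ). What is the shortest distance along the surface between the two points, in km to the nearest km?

In radians: φ₁ = 0.0000, φ₂ = 1.0472, Δλ = -45.000° = -0.7854 rad.
cos c = sin φ₁ sin φ₂ + cos φ₁ cos φ₂ cos Δλ = (0.0000)(0.8660) + (1.0000)(0.5000)(0.7071) = 0.35355,
so c = arccos(0.35355) = 1.20943 rad.
Distance = R·c = 6371 × 1.2094 ≈ 7705 km.

7705 km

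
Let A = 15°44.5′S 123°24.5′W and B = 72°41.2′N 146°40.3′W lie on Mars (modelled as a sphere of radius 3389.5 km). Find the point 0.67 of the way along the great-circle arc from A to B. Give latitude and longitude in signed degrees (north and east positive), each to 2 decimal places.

43.94°, -131.55°

Central angle δ = 1.5667 rad. Interpolating on the sphere with fraction f = 0.67:
P = [sin((1−f)δ)·A + sin(fδ)·B] / sin δ = 0.4943·A + 0.8673·B in Cartesian coordinates,
giving P = (-0.4776, -0.5389, 0.6939), i.e. latitude 43.94°, longitude -131.55°.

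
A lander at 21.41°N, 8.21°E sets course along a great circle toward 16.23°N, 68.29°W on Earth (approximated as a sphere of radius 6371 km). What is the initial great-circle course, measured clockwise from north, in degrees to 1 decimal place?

With φ₁ = 0.3737, φ₂ = 0.2833, Δλ = -1.3352 rad, the forward-azimuth formula gives
θ = atan2( sin Δλ cos φ₂ , cos φ₁ sin φ₂ − sin φ₁ cos φ₂ cos Δλ ) = atan2(-0.9336, 0.1784) = -79.18°.
Adding 360° brings this into [0°, 360°): 280.8°.

280.8°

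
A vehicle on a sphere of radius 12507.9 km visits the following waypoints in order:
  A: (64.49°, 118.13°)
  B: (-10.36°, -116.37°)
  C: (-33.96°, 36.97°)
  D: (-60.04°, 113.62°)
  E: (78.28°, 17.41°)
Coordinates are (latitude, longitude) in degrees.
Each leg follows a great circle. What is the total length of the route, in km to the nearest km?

Leg A→B: central angle 1.9914 rad, distance 24908.3 km.
Leg B→C: central angle 2.2507 rad, distance 28151.3 km.
Leg C→D: central angle 0.9525 rad, distance 11914.4 km.
Leg D→E: central angle 2.6047 rad, distance 32578.9 km.
Total: 24908.3 + 28151.3 + 11914.4 + 32578.9 ≈ 97553 km.

97553 km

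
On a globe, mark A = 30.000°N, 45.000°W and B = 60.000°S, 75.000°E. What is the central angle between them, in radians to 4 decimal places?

2.2777 rad

With latitudes φ₁ = 30.000°, φ₂ = -60.000° and longitude difference Δλ = 120.000°:
Haversine: a = sin²(Δφ/2) + cos φ₁ cos φ₂ sin²(Δλ/2) = 0.5000 + (0.8660)(0.5000)(0.7500) = 0.82476.
Central angle c = 2·arcsin(√a) = 2.27775 rad.
So the angular separation is 2.2777 rad.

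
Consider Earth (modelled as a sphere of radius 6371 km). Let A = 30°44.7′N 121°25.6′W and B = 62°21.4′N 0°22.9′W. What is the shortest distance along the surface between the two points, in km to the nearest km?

8416 km

With latitudes φ₁ = 30.745°, φ₂ = 62.357° and longitude difference Δλ = 121.045°:
Haversine: a = sin²(Δφ/2) + cos φ₁ cos φ₂ sin²(Δλ/2) = 0.0742 + (0.8595)(0.4640)(0.7579) = 0.37639.
Central angle c = 2·arcsin(√a) = 1.32099 rad.
Distance = R·c = 6371 × 1.3210 ≈ 8416 km.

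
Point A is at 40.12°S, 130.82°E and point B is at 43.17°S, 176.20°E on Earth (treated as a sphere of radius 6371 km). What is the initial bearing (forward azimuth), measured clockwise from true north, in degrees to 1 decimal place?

110.4°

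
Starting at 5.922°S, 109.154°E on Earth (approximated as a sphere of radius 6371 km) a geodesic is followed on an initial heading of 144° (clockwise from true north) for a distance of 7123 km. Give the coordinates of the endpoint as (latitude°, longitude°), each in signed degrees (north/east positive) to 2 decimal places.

Angular distance δ = d/R = 7123/6371 = 1.11803 rad; initial bearing θ = 2.5133 rad.
sin φ₂ = sin φ₁ cos δ + cos φ₁ sin δ cos θ = (-0.1032)(0.4375) + (0.9947)(0.8992)(-0.8090) = -0.7688, so φ₂ = -50.24°.
Δλ = atan2(sin θ sin δ cos φ₁, cos δ − sin φ₁ sin φ₂) = atan2(0.5257, 0.3581) = 55.737°.
λ₂ = 109.154° + 55.737° = 164.89°.

-50.24°, 164.89°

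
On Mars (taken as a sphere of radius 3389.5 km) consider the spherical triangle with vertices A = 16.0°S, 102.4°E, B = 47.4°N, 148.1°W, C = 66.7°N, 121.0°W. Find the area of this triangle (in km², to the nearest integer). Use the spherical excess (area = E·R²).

Side lengths (central angles): a = 0.4168, b = 2.1287, c = 2.0043 rad; semiperimeter s = 2.2749.
By l'Huilier's theorem, tan(E/4) = √[tan(s/2) tan((s−a)/2) tan((s−b)/2) tan((s−c)/2)], giving spherical excess E = 0.6728 rad.
Area = E·R² = 0.6728 × (3389.5)² ≈ 7729107 km².

7729107 km²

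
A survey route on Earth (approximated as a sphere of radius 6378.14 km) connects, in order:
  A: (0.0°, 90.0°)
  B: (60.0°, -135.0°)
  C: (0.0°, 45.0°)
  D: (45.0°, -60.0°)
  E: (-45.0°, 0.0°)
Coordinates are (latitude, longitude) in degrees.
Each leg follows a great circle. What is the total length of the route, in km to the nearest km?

Leg A→B: central angle 1.9322 rad, distance 12323.6 km.
Leg B→C: central angle 2.0944 rad, distance 13358.3 km.
Leg C→D: central angle 1.7548 rad, distance 11192.7 km.
Leg D→E: central angle 1.8235 rad, distance 11630.4 km.
Total: 12323.6 + 13358.3 + 11192.7 + 11630.4 ≈ 48505 km.

48505 km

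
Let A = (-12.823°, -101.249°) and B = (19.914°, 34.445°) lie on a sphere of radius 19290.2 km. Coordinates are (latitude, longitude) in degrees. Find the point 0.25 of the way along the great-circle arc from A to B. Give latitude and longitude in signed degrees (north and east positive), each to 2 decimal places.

-2.08°, -68.39°

The central angle between A and B is δ = 2.3915 rad.
With f = 0.25, the slerp weights are sin((1−f)δ)/sin δ = 1.4307 and sin(fδ)/sin δ = 0.8257.
Weighted sum of the unit vectors: (1.4307)·(-0.1902,-0.9563,-0.2219) + (0.8257)·(0.7754,0.5318,0.3406) = (0.3681, -0.9291, -0.0363).
Converting back: φ = atan2(z, √(x²+y²)) = -2.08°, λ = atan2(y, x) = -68.39°.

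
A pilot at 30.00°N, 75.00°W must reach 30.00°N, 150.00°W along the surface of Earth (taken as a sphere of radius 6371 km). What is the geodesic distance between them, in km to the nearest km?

In radians: φ₁ = 0.5236, φ₂ = 0.5236, Δλ = -75.000° = -1.3090 rad.
cos c = sin φ₁ sin φ₂ + cos φ₁ cos φ₂ cos Δλ = (0.5000)(0.5000) + (0.8660)(0.8660)(0.2588) = 0.44411,
so c = arccos(0.44411) = 1.11061 rad.
Distance = R·c = 6371 × 1.1106 ≈ 7076 km.

7076 km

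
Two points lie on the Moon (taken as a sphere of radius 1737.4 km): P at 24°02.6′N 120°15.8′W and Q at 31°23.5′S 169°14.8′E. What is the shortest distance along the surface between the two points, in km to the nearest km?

With latitudes φ₁ = 24.043°, φ₂ = -31.392° and longitude difference Δλ = -70.490°:
Haversine: a = sin²(Δφ/2) + cos φ₁ cos φ₂ sin²(Δλ/2) = 0.2163 + (0.9132)(0.8536)(0.3330) = 0.47594.
Central angle c = 2·arcsin(√a) = 1.52265 rad.
Distance = R·c = 1737.4 × 1.5226 ≈ 2645 km.

2645 km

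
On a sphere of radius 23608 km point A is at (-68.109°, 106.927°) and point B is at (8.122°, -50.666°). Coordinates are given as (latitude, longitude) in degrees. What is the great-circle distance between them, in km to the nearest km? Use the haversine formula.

With latitudes φ₁ = -68.109°, φ₂ = 8.122° and longitude difference Δλ = -157.593°:
Haversine: a = sin²(Δφ/2) + cos φ₁ cos φ₂ sin²(Δλ/2) = 0.3810 + (0.3728)(0.9900)(0.9622) = 0.73616.
Central angle c = 2·arcsin(√a) = 2.06273 rad.
Distance = R·c = 23608 × 2.0627 ≈ 48697 km.

48697 km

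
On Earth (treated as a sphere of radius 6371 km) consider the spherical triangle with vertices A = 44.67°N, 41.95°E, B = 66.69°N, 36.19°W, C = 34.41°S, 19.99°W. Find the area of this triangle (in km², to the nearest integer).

37959387 km²

Side lengths (central angles): a = 1.7778, b = 1.6924, c = 0.7905 rad; semiperimeter s = 2.1303.
By l'Huilier's theorem, tan(E/4) = √[tan(s/2) tan((s−a)/2) tan((s−b)/2) tan((s−c)/2)], giving spherical excess E = 0.9352 rad.
Area = E·R² = 0.9352 × (6371)² ≈ 37959387 km².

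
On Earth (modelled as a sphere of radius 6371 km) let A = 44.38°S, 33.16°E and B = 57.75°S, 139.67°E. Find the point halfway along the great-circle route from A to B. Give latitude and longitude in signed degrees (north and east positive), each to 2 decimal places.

-63.79°, 75.42°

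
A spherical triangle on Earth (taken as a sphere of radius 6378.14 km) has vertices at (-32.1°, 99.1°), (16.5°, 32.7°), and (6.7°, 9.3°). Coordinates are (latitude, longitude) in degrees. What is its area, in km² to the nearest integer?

14063673 km²

Side lengths (central angles): a = 0.4345, b = 1.6299, c = 1.3956 rad; semiperimeter s = 1.7300.
By l'Huilier's theorem, tan(E/4) = √[tan(s/2) tan((s−a)/2) tan((s−b)/2) tan((s−c)/2)], giving spherical excess E = 0.3457 rad.
Area = E·R² = 0.3457 × (6378.14)² ≈ 14063673 km².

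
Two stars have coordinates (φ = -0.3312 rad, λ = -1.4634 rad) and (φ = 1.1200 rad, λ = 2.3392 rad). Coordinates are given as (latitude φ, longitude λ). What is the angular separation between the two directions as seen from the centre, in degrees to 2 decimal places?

128.16°

With latitudes φ₁ = -18.976°, φ₂ = 64.171° and longitude difference Δλ = -142.127°:
Haversine: a = sin²(Δφ/2) + cos φ₁ cos φ₂ sin²(Δλ/2) = 0.4403 + (0.9457)(0.4357)(0.8947) = 0.80896.
Central angle c = 2·arcsin(√a) = 2.23689 rad.
So the angular separation is 128.16°.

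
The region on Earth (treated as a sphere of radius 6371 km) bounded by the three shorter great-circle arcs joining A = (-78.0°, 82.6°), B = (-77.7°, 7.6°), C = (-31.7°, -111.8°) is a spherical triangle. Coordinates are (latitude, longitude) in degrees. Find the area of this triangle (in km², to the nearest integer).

Side lengths (central angles): a = 1.1325, b = 1.2211, c = 0.2570 rad; semiperimeter s = 1.3053.
By l'Huilier's theorem, tan(E/4) = √[tan(s/2) tan((s−a)/2) tan((s−b)/2) tan((s−c)/2)], giving spherical excess E = 0.1605 rad.
Area = E·R² = 0.1605 × (6371)² ≈ 6515315 km².

6515315 km²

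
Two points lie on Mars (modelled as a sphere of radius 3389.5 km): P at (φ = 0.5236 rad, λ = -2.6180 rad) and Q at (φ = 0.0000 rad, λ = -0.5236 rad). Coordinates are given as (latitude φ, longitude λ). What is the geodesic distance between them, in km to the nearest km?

6842 km

In radians: φ₁ = 0.5236, φ₂ = 0.0000, Δλ = 120.000° = 2.0944 rad.
cos c = sin φ₁ sin φ₂ + cos φ₁ cos φ₂ cos Δλ = (0.5000)(0.0000) + (0.8660)(1.0000)(-0.5000) = -0.43302,
so c = arccos(-0.43302) = 2.01863 rad.
Distance = R·c = 3389.5 × 2.0186 ≈ 6842 km.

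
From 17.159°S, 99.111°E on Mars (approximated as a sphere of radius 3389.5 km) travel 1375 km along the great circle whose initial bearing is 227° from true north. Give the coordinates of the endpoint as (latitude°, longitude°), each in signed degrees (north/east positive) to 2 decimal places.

Angular distance δ = d/R = 1375/3389.5 = 0.40566 rad; initial bearing θ = 3.9619 rad.
sin φ₂ = sin φ₁ cos δ + cos φ₁ sin δ cos θ = (-0.2950)(0.9188) + (0.9555)(0.3946)(-0.6820) = -0.5282, so φ₂ = -31.89°.
Δλ = atan2(sin θ sin δ cos φ₁, cos δ − sin φ₁ sin φ₂) = atan2(-0.2758, 0.7630) = -19.871°.
λ₂ = 99.111° − 19.871° = 79.24°.

-31.89°, 79.24°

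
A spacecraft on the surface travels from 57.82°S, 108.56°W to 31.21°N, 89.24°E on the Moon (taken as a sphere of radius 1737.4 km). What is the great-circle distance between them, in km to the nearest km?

4570 km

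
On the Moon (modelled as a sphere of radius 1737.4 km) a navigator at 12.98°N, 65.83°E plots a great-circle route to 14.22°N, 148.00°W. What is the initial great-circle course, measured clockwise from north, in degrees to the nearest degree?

52°

Δλ = 146.170° = 2.5511 rad.
y = sin Δλ · cos φ₂ = (0.5567)(0.9694) = 0.5397
x = cos φ₁ sin φ₂ − sin φ₁ cos φ₂ cos Δλ = (0.9744)(0.2456) − (0.2246)(0.9694)(-0.8307) = 0.4202
θ = atan2(y, x) = 52.09°, so the bearing is 52°.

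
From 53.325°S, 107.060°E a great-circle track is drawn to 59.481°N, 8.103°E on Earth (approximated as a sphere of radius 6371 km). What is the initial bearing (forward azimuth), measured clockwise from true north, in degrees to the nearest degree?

312°

Δλ = -98.957° = -1.7271 rad.
y = sin Δλ · cos φ₂ = (-0.9878)(0.5078) = -0.5016
x = cos φ₁ sin φ₂ − sin φ₁ cos φ₂ cos Δλ = (0.5973)(0.8615) − (-0.8020)(0.5078)(-0.1557) = 0.4511
θ = atan2(y, x) = -48.03°; adding 360° gives 312°.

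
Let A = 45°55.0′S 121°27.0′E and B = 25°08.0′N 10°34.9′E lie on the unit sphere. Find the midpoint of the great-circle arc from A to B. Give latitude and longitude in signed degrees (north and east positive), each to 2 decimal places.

The central angle between A and B is δ = 2.1288 rad.
With f = 0.5, the slerp weights are sin((1−f)δ)/sin δ = 1.0308 and sin(fδ)/sin δ = 1.0308.
Weighted sum of the unit vectors: (1.0308)·(-0.3630,0.5935,-0.7183) + (1.0308)·(0.8899,0.1663,0.4247) = (0.5432, 0.7832, -0.3027).
Converting back: φ = atan2(z, √(x²+y²)) = -17.62°, λ = atan2(y, x) = 55.26°.

-17.62°, 55.26°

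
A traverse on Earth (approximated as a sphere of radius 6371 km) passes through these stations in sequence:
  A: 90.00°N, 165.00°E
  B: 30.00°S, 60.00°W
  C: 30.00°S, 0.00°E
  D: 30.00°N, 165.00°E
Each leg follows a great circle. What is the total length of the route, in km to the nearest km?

37621 km

Leg A→B: central angle 2.0944 rad, distance 13343.4 km.
Leg B→C: central angle 0.8957 rad, distance 5706.3 km.
Leg C→D: central angle 2.9150 rad, distance 18571.7 km.
Total: 13343.4 + 5706.3 + 18571.7 ≈ 37621 km.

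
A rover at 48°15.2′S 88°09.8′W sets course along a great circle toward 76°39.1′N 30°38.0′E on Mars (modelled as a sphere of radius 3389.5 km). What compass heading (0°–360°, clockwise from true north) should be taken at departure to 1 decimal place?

With φ₁ = -0.8422, φ₂ = 1.3378, Δλ = 2.0734 rad, the forward-azimuth formula gives
θ = atan2( sin Δλ cos φ₂ , cos φ₁ sin φ₂ − sin φ₁ cos φ₂ cos Δλ ) = atan2(0.2023, 0.5649) = 19.71°.
So the initial bearing is 19.7°.

19.7°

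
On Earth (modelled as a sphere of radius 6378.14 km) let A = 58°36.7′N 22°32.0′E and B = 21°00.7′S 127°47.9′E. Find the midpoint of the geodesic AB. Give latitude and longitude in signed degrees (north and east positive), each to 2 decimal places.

27.73°, 95.55°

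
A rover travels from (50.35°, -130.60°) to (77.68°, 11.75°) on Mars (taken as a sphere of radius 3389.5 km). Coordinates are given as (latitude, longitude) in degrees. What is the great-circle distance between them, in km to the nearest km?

2951 km

In radians: φ₁ = 0.8788, φ₂ = 1.3558, Δλ = 142.350° = 2.4845 rad.
cos c = sin φ₁ sin φ₂ + cos φ₁ cos φ₂ cos Δλ = (0.7700)(0.9770) + (0.6381)(0.2134)(-0.7918) = 0.64443,
so c = arccos(0.64443) = 0.87052 rad.
Distance = R·c = 3389.5 × 0.8705 ≈ 2951 km.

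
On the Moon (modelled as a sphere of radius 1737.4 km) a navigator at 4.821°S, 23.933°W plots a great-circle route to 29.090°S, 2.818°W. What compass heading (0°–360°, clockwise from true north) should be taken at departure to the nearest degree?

143°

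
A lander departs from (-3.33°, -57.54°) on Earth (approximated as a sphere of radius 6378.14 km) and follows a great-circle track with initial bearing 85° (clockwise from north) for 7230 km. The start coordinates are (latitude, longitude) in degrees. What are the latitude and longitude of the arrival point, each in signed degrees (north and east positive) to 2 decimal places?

Angular distance δ = d/R = 7230/6378.14 = 1.13356 rad; initial bearing θ = 1.4835 rad.
sin φ₂ = sin φ₁ cos δ + cos φ₁ sin δ cos θ = (-0.0581)(0.4234) + (0.9983)(0.9059)(0.0872) = 0.0542, so φ₂ = 3.11°.
Δλ = atan2(sin θ sin δ cos φ₁, cos δ − sin φ₁ sin φ₂) = atan2(0.9010, 0.4266) = 64.663°.
λ₂ = -57.540° + 64.663° = 7.12°.

3.11°, 7.12°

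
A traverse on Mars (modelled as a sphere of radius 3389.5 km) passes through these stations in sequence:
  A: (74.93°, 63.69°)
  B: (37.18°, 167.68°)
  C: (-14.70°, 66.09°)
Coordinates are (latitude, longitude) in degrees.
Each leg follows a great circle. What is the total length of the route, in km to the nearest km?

9803 km

Leg A→B: central angle 1.0081 rad, distance 3417.0 km.
Leg B→C: central angle 1.8841 rad, distance 6386.1 km.
Total: 3417.0 + 6386.1 ≈ 9803 km.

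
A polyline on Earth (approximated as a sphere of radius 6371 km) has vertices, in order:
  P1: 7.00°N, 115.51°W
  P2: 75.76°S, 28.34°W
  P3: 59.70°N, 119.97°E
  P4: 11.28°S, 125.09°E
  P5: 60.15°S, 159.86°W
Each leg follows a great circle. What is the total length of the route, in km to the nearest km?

44530 km

Leg P1→P2: central angle 1.6771 rad, distance 10684.6 km.
Leg P2→P3: central angle 2.8007 rad, distance 17843.5 km.
Leg P3→P4: central angle 1.2409 rad, distance 7905.9 km.
Leg P4→P5: central angle 1.2707 rad, distance 8095.9 km.
Total: 10684.6 + 17843.5 + 7905.9 + 8095.9 ≈ 44530 km.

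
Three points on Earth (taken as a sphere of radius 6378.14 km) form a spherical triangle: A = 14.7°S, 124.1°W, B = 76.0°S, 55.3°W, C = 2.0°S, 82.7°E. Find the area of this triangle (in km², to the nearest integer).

78003639 km²

Side lengths (central angles): a = 1.7171, b = 2.5944, c = 1.2336 rad; semiperimeter s = 2.7726.
By l'Huilier's theorem, tan(E/4) = √[tan(s/2) tan((s−a)/2) tan((s−b)/2) tan((s−c)/2)], giving spherical excess E = 1.9175 rad.
Area = E·R² = 1.9175 × (6378.14)² ≈ 78003639 km².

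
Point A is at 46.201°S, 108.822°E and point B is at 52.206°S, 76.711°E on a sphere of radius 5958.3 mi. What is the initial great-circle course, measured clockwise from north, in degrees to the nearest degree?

With φ₁ = -0.8064, φ₂ = -0.9112, Δλ = -0.5604 rad, the forward-azimuth formula gives
θ = atan2( sin Δλ cos φ₂ , cos φ₁ sin φ₂ − sin φ₁ cos φ₂ cos Δλ ) = atan2(-0.3258, -0.1723) = -117.87°.
Adding 360° brings this into [0°, 360°): 242°.

242°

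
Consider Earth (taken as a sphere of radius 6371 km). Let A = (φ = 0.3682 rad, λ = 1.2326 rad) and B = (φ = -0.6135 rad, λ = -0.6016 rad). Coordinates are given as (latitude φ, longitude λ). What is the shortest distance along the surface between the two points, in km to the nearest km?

With latitudes φ₁ = 21.096°, φ₂ = -35.151° and longitude difference Δλ = -105.092°:
Haversine: a = sin²(Δφ/2) + cos φ₁ cos φ₂ sin²(Δλ/2) = 0.2222 + (0.9330)(0.8176)(0.6302) = 0.70292.
Central angle c = 2·arcsin(√a) = 1.98870 rad.
Distance = R·c = 6371 × 1.9887 ≈ 12670 km.

12670 km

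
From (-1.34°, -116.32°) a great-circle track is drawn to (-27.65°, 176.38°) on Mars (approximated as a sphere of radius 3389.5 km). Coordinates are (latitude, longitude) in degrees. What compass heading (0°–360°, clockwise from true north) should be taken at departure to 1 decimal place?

Δλ = -67.300° = -1.1746 rad.
y = sin Δλ · cos φ₂ = (-0.9225)(0.8858) = -0.8172
x = cos φ₁ sin φ₂ − sin φ₁ cos φ₂ cos Δλ = (0.9997)(-0.4641) − (-0.0234)(0.8858)(0.3859) = -0.4559
θ = atan2(y, x) = -119.16°; adding 360° gives 240.8°.

240.8°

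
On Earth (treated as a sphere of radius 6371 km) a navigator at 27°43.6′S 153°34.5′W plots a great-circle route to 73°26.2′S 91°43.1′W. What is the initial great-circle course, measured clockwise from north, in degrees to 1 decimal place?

162.3°

With φ₁ = -0.4839, φ₂ = -1.2817, Δλ = 1.0796 rad, the forward-azimuth formula gives
θ = atan2( sin Δλ cos φ₂ , cos φ₁ sin φ₂ − sin φ₁ cos φ₂ cos Δλ ) = atan2(0.2514, -0.7859) = 162.26°.
So the initial bearing is 162.3°.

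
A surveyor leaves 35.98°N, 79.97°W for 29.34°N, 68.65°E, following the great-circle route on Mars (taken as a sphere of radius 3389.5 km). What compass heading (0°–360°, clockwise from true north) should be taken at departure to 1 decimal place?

28.6°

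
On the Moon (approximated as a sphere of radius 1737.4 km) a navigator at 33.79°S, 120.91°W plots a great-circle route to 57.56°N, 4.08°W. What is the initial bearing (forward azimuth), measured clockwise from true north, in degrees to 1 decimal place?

40.2°

With φ₁ = -0.5897, φ₂ = 1.0046, Δλ = 2.0391 rad, the forward-azimuth formula gives
θ = atan2( sin Δλ cos φ₂ , cos φ₁ sin φ₂ − sin φ₁ cos φ₂ cos Δλ ) = atan2(0.4787, 0.5667) = 40.18°.
So the initial bearing is 40.2°.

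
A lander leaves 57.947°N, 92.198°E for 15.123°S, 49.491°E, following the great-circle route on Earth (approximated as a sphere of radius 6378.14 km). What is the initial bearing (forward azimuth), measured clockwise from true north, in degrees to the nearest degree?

Δλ = -42.707° = -0.7454 rad.
y = sin Δλ · cos φ₂ = (-0.6782)(0.9654) = -0.6548
x = cos φ₁ sin φ₂ − sin φ₁ cos φ₂ cos Δλ = (0.5307)(-0.2609) − (0.8476)(0.9654)(0.7348) = -0.7397
θ = atan2(y, x) = -138.49°; adding 360° gives 222°.

222°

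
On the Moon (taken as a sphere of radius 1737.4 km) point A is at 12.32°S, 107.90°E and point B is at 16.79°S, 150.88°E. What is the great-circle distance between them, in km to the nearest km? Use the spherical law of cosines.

Let φ₁ = -0.2150 rad, φ₂ = -0.2930 rad, and Δλ = 0.7501 rad.
cos c = sin φ₁ sin φ₂ + cos φ₁ cos φ₂ cos Δλ = (-0.2134)(-0.2889) + (0.9770)(0.9574)(0.7316) = 0.74591,
so c = arccos(0.74591) = 0.72890 rad.
Distance = R·c = 1737.4 × 0.7289 ≈ 1266 km.

1266 km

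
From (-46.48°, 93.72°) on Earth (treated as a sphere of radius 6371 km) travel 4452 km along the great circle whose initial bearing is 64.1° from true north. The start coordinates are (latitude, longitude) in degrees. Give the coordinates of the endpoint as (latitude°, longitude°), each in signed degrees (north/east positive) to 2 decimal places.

-21.20°, 132.09°

Angular distance δ = d/R = 4452/6371 = 0.69879 rad; initial bearing θ = 1.1188 rad.
sin φ₂ = sin φ₁ cos δ + cos φ₁ sin δ cos θ = (-0.7251)(0.7656) + (0.6886)(0.6433)(0.4368) = -0.3617, so φ₂ = -21.20°.
Δλ = atan2(sin θ sin δ cos φ₁, cos δ − sin φ₁ sin φ₂) = atan2(0.3985, 0.5034) = 38.367°.
λ₂ = 93.720° + 38.367° = 132.09°.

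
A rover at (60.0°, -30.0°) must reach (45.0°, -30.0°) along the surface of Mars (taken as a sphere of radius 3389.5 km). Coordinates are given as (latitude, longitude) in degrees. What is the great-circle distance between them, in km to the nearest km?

Let φ₁ = 1.0472 rad, φ₂ = 0.7854 rad, and Δλ = 0.0000 rad.
Haversine: a = sin²(Δφ/2) + cos φ₁ cos φ₂ sin²(Δλ/2) = 0.0170 + (0.5000)(0.7071)(0.0000) = 0.01704.
Central angle c = 2·arcsin(√a) = 0.26180 rad.
Distance = R·c = 3389.5 × 0.2618 ≈ 887 km.

887 km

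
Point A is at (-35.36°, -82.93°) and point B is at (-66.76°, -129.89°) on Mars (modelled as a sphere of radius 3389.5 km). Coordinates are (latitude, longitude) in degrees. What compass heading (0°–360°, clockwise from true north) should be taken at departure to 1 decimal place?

Δλ = -46.960° = -0.8196 rad.
y = sin Δλ · cos φ₂ = (-0.7309)(0.3946) = -0.2884
x = cos φ₁ sin φ₂ − sin φ₁ cos φ₂ cos Δλ = (0.8155)(-0.9189) − (-0.5787)(0.3946)(0.6825) = -0.5935
θ = atan2(y, x) = -154.08°; adding 360° gives 205.9°.

205.9°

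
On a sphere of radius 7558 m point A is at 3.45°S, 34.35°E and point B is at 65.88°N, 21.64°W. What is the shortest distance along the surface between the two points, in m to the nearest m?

10556 m

With latitudes φ₁ = -3.450°, φ₂ = 65.880° and longitude difference Δλ = -55.990°:
cos c = sin φ₁ sin φ₂ + cos φ₁ cos φ₂ cos Δλ = (-0.0602)(0.9127) + (0.9982)(0.4086)(0.5593) = 0.17324,
so c = arccos(0.17324) = 1.39668 rad.
Distance = R·c = 7558 × 1.3967 ≈ 10556 m.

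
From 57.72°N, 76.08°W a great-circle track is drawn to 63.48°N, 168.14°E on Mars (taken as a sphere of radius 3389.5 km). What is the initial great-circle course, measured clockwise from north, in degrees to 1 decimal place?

Δλ = -115.780° = -2.0207 rad.
y = sin Δλ · cos φ₂ = (-0.9005)(0.4465) = -0.4021
x = cos φ₁ sin φ₂ − sin φ₁ cos φ₂ cos Δλ = (0.5341)(0.8948) − (0.8454)(0.4465)(-0.4349) = 0.6420
θ = atan2(y, x) = -32.06°; adding 360° gives 327.9°.

327.9°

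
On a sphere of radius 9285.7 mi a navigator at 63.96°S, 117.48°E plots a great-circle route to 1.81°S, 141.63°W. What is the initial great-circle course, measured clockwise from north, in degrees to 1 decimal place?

With φ₁ = -1.1163, φ₂ = -0.0316, Δλ = 1.7609 rad, the forward-azimuth formula gives
θ = atan2( sin Δλ cos φ₂ , cos φ₁ sin φ₂ − sin φ₁ cos φ₂ cos Δλ ) = atan2(0.9815, -0.1835) = 100.59°.
So the initial bearing is 100.6°.

100.6°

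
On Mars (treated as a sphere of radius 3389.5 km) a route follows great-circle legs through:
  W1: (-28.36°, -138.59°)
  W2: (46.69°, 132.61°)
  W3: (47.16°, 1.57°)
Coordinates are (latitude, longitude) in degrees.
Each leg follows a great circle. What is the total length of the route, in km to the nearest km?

11022 km

Leg W1→W2: central angle 1.9103 rad, distance 6474.9 km.
Leg W2→W3: central angle 1.3415 rad, distance 4546.9 km.
Total: 6474.9 + 4546.9 ≈ 11022 km.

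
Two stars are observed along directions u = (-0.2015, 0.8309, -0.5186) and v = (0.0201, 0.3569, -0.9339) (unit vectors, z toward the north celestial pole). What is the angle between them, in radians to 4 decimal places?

u·v = 0.7768; |u| = 1.0000, |v| = 1.0000.
cos θ = (u·v)/(|u||v|) = 0.7769, so θ = 0.6811 rad.

0.6811 rad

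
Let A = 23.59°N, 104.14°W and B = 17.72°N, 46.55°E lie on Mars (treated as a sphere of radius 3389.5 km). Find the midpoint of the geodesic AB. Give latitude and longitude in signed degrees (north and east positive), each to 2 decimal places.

56.06°, -24.57°

The central angle between A and B is δ = 2.2645 rad.
With f = 0.5, the slerp weights are sin((1−f)δ)/sin δ = 1.1775 and sin(fδ)/sin δ = 1.1775.
Weighted sum of the unit vectors: (1.1775)·(-0.2239,-0.8887,0.4002) + (1.1775)·(0.6551,0.6915,0.3044) = (0.5078, -0.2321, 0.8296).
Converting back: φ = atan2(z, √(x²+y²)) = 56.06°, λ = atan2(y, x) = -24.57°.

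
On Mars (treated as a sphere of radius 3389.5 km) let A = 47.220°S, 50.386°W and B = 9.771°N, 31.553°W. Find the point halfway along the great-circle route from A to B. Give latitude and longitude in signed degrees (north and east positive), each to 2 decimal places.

Central angle δ = 1.0368 rad. Interpolating on the sphere with fraction f = 0.5:
P = [sin((1−f)δ)·A + sin(fδ)·B] / sin δ = 0.5756·A + 0.5756·B in Cartesian coordinates,
giving P = (0.7327, -0.5980, -0.3248), i.e. latitude -18.95°, longitude -39.22°.

-18.95°, -39.22°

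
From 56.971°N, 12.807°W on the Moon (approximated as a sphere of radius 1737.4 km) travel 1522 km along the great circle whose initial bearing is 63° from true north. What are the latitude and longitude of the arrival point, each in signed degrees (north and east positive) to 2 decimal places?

Angular distance δ = d/R = 1522/1737.4 = 0.87602 rad; initial bearing θ = 1.0996 rad.
sin φ₂ = sin φ₁ cos δ + cos φ₁ sin δ cos θ = (0.8384)(0.6402) + (0.5451)(0.7682)(0.4540) = 0.7268, so φ₂ = 46.62°.
Δλ = atan2(sin θ sin δ cos φ₁, cos δ − sin φ₁ sin φ₂) = atan2(0.3731, 0.0308) = 85.276°.
λ₂ = -12.807° + 85.276° = 72.47°.

46.62°, 72.47°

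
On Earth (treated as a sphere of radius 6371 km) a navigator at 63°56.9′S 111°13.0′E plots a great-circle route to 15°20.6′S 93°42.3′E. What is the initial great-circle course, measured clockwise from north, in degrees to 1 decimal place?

337.8°

Δλ = -17.512° = -0.3056 rad.
y = sin Δλ · cos φ₂ = (-0.3009)(0.9644) = -0.2902
x = cos φ₁ sin φ₂ − sin φ₁ cos φ₂ cos Δλ = (0.4392)(-0.2646) − (-0.8984)(0.9644)(0.9537) = 0.7100
θ = atan2(y, x) = -22.23°; adding 360° gives 337.8°.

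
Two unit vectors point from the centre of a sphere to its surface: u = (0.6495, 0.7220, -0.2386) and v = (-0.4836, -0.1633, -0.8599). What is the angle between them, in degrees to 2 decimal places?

u·v = -0.2268; |u| = 1.0000, |v| = 1.0000.
cos θ = (u·v)/(|u||v|) = -0.2268, so θ = 103.11°.

103.11°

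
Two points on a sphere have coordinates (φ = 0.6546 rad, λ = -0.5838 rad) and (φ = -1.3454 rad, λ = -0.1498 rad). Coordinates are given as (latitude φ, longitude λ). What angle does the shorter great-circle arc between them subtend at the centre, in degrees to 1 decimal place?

115.6°

Let φ₁ = 0.6546 rad, φ₂ = -1.3454 rad, and Δλ = 0.4340 rad.
Haversine: a = sin²(Δφ/2) + cos φ₁ cos φ₂ sin²(Δλ/2) = 0.7081 + (0.7933)(0.2235)(0.0464) = 0.71629.
Central angle c = 2·arcsin(√a) = 2.01815 rad.
So the angular separation is 115.6°.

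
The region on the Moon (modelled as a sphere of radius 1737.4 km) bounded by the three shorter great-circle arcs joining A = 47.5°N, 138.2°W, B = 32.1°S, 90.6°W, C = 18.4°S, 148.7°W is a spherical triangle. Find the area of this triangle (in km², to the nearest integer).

Side lengths (central angles): a = 0.9366, b = 1.1619, c = 1.5767 rad; semiperimeter s = 1.8376.
By l'Huilier's theorem, tan(E/4) = √[tan(s/2) tan((s−a)/2) tan((s−b)/2) tan((s−c)/2)], giving spherical excess E = 0.6771 rad.
Area = E·R² = 0.6771 × (1737.4)² ≈ 2043741 km².

2043741 km²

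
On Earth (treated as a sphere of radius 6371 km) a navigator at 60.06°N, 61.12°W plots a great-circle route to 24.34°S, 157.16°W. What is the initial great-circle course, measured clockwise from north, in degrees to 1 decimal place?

With φ₁ = 1.0482, φ₂ = -0.4248, Δλ = -1.6762 rad, the forward-azimuth formula gives
θ = atan2( sin Δλ cos φ₂ , cos φ₁ sin φ₂ − sin φ₁ cos φ₂ cos Δλ ) = atan2(-0.9061, -0.1226) = -97.71°.
Adding 360° brings this into [0°, 360°): 262.3°.

262.3°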